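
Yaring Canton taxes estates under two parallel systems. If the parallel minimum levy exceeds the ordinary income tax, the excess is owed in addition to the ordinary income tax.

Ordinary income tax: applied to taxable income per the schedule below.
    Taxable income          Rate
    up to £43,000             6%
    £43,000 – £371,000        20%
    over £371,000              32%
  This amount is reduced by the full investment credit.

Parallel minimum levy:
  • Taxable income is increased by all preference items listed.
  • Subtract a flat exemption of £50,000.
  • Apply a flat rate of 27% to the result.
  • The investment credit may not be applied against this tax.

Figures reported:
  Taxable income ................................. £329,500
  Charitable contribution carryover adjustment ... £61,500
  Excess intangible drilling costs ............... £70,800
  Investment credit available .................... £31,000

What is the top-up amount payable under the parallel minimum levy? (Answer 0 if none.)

£82,306

Ordinary income tax:
  £43,000 × 6% = £2,580
  £286,500 × 20% = £57,300
  → £59,880
  Less investment credit £31,000 → £28,880

Parallel minimum levy:
  Adjusted income: £329,500 + £61,500 + £70,800 = £461,800
  Less exemption £50,000 → base £411,800
  £411,800 × 27% = £111,186

Excess of parallel minimum levy over ordinary income tax: £111,186 − £28,880 = £82,306.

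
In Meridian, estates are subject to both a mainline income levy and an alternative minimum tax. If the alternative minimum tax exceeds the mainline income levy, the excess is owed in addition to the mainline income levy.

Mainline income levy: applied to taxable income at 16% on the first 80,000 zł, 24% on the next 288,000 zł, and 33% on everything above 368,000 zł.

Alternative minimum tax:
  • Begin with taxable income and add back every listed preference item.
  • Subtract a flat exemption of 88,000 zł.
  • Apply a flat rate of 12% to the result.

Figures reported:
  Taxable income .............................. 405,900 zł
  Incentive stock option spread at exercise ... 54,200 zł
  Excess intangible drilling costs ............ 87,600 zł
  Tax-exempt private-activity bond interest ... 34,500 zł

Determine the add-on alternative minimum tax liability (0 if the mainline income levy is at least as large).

Mainline income levy:
  80,000 zł × 16% = 12,800 zł
  288,000 zł × 24% = 69,120 zł
  37,900 zł × 33% = 12,507 zł
  → 94,427 zł

Alternative minimum tax:
  Adjusted income: 405,900 zł + 54,200 zł + 87,600 zł + 34,500 zł = 582,200 zł
  Less exemption 88,000 zł → base 494,200 zł
  494,200 zł × 12% = 59,304 zł

59,304 zł ≤ 94,427 zł, so no add-on is due.

0 zł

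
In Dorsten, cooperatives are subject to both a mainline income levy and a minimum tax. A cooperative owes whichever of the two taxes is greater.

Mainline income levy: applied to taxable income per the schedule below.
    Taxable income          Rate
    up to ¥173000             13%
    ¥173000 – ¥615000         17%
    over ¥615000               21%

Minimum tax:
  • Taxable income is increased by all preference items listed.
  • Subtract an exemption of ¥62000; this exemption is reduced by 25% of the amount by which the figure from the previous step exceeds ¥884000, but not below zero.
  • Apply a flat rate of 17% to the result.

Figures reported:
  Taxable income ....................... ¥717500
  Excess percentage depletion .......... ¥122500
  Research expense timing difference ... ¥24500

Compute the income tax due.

Mainline income levy:
  ¥173000 × 13% = ¥22490
  ¥442000 × 17% = ¥75140
  ¥102500 × 21% = ¥21525
  → ¥119155

Minimum tax:
  Adjusted income: ¥717500 + ¥122500 + ¥24500 = ¥864500
  Exemption: ¥864500 ≤ ¥884000, so full ¥62000 applies
  Base: ¥864500 − ¥62000 = ¥802500
  ¥802500 × 17% = ¥136425

¥136425 > ¥119155, so the minimum tax is the binding amount.

¥136425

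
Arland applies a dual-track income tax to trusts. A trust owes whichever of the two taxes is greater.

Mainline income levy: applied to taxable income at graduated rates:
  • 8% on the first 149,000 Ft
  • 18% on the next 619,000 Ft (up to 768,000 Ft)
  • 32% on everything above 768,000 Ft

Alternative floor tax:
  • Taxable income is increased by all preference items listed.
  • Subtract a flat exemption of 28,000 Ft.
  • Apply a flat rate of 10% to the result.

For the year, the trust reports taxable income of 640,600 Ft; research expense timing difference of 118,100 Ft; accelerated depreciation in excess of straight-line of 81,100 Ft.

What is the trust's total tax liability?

Mainline income levy:
  149,000 Ft × 8% = 11,920 Ft
  491,600 Ft × 18% = 88,488 Ft
  → 100,408 Ft

Alternative floor tax:
  Adjusted income: 640,600 Ft + 118,100 Ft + 81,100 Ft = 839,800 Ft
  Less exemption 28,000 Ft → base 811,800 Ft
  811,800 Ft × 10% = 81,180 Ft

100,408 Ft > 81,180 Ft, so the mainline income levy governs.

100,408 Ft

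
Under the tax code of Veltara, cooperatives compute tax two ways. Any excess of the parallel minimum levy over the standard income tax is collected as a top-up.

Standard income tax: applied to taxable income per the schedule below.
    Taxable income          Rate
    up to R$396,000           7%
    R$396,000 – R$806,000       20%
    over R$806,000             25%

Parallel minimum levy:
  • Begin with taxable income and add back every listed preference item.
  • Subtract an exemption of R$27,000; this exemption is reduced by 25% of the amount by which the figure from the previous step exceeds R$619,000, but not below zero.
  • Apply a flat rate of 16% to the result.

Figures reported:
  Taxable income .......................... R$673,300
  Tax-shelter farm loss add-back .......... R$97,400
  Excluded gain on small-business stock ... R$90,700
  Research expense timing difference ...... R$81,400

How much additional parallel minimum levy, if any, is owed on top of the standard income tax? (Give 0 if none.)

Standard income tax:
  R$396,000 × 7% = R$27,720
  R$277,300 × 20% = R$55,460
  → R$83,180

Parallel minimum levy:
  Adjusted income: R$673,300 + R$97,400 + R$90,700 + R$81,400 = R$942,800
  Exemption: 25% × (R$942,800 − R$619,000) = R$80,950 ≥ R$27,000, so the exemption is fully phased out
  Base: R$942,800 − R$0 = R$942,800
  R$942,800 × 16% = R$150,848

Excess of parallel minimum levy over standard income tax: R$150,848 − R$83,180 = R$67,668.

R$67,668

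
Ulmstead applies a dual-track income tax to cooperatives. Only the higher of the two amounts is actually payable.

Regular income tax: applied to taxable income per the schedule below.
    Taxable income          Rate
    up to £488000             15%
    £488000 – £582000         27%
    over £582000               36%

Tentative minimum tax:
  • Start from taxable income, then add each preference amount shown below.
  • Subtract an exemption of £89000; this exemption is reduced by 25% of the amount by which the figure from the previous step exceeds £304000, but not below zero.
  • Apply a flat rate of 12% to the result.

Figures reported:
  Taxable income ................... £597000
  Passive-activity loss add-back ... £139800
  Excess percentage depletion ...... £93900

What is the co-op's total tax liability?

Tentative minimum tax:
  Adjusted income: £597000 + £139800 + £93900 = £830700
  Exemption: 25% × (£830700 − £304000) = £131675 ≥ £89000, so the exemption is fully phased out
  Base: £830700 − £0 = £830700
  £830700 × 12% = £99684

Regular income tax:
  £488000 × 15% = £73200
  £94000 × 27% = £25380
  £15000 × 36% = £5400
  → £103980

£103980 > £99684, so the regular income tax governs.

£103980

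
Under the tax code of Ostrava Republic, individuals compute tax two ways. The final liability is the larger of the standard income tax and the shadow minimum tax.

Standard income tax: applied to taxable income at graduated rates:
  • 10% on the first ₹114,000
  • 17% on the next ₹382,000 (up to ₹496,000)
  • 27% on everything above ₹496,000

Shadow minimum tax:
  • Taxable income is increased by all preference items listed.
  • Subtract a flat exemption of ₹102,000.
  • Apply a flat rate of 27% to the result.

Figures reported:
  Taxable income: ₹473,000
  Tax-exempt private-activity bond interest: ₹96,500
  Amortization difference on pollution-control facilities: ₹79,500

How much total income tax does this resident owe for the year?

Shadow minimum tax:
  Adjusted income: ₹473,000 + ₹96,500 + ₹79,500 = ₹649,000
  Less exemption ₹102,000 → base ₹547,000
  ₹547,000 × 27% = ₹147,690

Standard income tax:
  ₹114,000 × 10% = ₹11,400
  ₹359,000 × 17% = ₹61,030
  → ₹72,430

₹147,690 > ₹72,430, so the shadow minimum tax is the binding amount.

₹147,690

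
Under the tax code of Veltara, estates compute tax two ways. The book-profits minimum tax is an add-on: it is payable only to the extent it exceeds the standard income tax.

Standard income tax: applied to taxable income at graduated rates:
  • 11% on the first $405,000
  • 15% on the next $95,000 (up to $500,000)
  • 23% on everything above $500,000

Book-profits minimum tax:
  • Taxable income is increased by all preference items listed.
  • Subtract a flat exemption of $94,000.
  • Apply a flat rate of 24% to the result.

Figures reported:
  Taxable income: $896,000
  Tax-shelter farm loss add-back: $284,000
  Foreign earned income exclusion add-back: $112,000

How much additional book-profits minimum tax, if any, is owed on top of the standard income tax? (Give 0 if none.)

Book-profits minimum tax:
  Adjusted income: $896,000 + $284,000 + $112,000 = $1,292,000
  Less exemption $94,000 → base $1,198,000
  $1,198,000 × 24% = $287,520

Standard income tax:
  $405,000 × 11% = $44,550
  $95,000 × 15% = $14,250
  $396,000 × 23% = $91,080
  → $149,880

Excess of book-profits minimum tax over standard income tax: $287,520 − $149,880 = $137,640.

$137,640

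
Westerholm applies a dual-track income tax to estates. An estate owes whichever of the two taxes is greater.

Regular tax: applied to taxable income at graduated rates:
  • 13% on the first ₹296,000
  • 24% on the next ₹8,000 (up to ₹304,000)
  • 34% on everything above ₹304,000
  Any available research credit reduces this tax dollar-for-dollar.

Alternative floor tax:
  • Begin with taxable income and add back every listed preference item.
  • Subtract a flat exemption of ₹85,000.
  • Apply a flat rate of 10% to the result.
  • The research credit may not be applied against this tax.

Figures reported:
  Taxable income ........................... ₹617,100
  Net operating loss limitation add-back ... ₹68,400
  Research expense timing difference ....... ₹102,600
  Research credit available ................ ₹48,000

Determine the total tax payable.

Regular tax:
  ₹296,000 × 13% = ₹38,480
  ₹8,000 × 24% = ₹1,920
  ₹313,100 × 34% = ₹106,454
  → ₹146,854
  Less research credit ₹48,000 → ₹98,854

Alternative floor tax:
  Adjusted income: ₹617,100 + ₹68,400 + ₹102,600 = ₹788,100
  Less exemption ₹85,000 → base ₹703,100
  ₹703,100 × 10% = ₹70,310

₹98,854 > ₹70,310, so the regular tax governs.

₹98,854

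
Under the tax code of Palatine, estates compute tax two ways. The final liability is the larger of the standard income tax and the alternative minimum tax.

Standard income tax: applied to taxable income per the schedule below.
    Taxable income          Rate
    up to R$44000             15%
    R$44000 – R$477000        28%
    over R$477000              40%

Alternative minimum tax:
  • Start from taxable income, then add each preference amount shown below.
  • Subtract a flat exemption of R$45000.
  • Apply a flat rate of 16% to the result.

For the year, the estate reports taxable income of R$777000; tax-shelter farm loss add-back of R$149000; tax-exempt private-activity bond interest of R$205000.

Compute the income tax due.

R$247840

Alternative minimum tax:
  Adjusted income: R$777000 + R$149000 + R$205000 = R$1131000
  Less exemption R$45000 → base R$1086000
  R$1086000 × 16% = R$173760

Standard income tax:
  R$44000 × 15% = R$6600
  R$433000 × 28% = R$121240
  R$300000 × 40% = R$120000
  → R$247840

R$247840 > R$173760, so the standard income tax governs.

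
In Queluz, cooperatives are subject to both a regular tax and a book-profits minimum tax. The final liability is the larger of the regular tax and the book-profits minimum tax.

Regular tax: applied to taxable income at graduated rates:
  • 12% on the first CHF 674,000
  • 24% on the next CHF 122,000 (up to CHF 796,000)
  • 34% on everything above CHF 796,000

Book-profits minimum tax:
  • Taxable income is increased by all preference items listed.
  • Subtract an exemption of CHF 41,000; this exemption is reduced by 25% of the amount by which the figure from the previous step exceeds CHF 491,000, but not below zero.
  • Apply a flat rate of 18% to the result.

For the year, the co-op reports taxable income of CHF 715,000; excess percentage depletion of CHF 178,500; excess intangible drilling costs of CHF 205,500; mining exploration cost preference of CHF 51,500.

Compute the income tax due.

CHF 207,090

Regular tax:
  CHF 674,000 × 12% = CHF 80,880
  CHF 41,000 × 24% = CHF 9,840
  → CHF 90,720

Book-profits minimum tax:
  Adjusted income: CHF 715,000 + CHF 178,500 + CHF 205,500 + CHF 51,500 = CHF 1,150,500
  Exemption: 25% × (CHF 1,150,500 − CHF 491,000) = CHF 164,875 ≥ CHF 41,000, so the exemption is fully phased out
  Base: CHF 1,150,500 − CHF 0 = CHF 1,150,500
  CHF 1,150,500 × 18% = CHF 207,090

CHF 207,090 > CHF 90,720, so the book-profits minimum tax is the binding amount.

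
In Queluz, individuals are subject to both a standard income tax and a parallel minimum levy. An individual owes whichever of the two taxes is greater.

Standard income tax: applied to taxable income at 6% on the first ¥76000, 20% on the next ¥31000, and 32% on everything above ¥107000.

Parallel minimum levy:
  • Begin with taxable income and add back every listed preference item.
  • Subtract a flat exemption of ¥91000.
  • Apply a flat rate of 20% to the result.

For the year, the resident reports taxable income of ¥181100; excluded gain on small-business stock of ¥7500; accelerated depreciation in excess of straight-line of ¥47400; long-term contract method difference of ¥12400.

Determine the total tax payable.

Standard income tax:
  ¥76000 × 6% = ¥4560
  ¥31000 × 20% = ¥6200
  ¥74100 × 32% = ¥23712
  → ¥34472

Parallel minimum levy:
  Adjusted income: ¥181100 + ¥7500 + ¥47400 + ¥12400 = ¥248400
  Less exemption ¥91000 → base ¥157400
  ¥157400 × 20% = ¥31480

¥34472 > ¥31480, so the standard income tax governs.

¥34472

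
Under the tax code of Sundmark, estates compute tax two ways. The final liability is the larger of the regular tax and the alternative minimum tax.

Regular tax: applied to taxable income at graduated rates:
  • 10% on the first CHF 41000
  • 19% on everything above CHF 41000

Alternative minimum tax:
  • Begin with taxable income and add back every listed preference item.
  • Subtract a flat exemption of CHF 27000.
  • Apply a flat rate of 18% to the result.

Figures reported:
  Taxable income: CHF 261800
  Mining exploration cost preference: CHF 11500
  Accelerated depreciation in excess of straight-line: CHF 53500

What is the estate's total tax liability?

CHF 53964

Alternative minimum tax:
  Adjusted income: CHF 261800 + CHF 11500 + CHF 53500 = CHF 326800
  Less exemption CHF 27000 → base CHF 299800
  CHF 299800 × 18% = CHF 53964

Regular tax:
  CHF 41000 × 10% = CHF 4100
  CHF 220800 × 19% = CHF 41952
  → CHF 46052

CHF 53964 > CHF 46052, so the alternative minimum tax is the binding amount.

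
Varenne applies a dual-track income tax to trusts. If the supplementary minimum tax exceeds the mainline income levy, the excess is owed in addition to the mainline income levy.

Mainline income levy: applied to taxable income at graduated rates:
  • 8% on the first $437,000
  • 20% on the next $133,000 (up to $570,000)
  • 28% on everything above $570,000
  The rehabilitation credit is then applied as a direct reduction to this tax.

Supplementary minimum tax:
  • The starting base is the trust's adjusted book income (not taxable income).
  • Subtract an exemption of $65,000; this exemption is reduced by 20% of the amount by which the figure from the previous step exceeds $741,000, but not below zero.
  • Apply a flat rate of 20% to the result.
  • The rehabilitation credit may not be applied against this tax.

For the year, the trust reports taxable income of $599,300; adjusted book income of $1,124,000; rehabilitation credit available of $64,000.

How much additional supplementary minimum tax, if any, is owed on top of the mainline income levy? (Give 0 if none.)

Supplementary minimum tax:
  Base (adjusted book income): $1,124,000
  Exemption: 20% × ($1,124,000 − $741,000) = $76,600 ≥ $65,000, so the exemption is fully phased out
  Base: $1,124,000 − $0 = $1,124,000
  $1,124,000 × 20% = $224,800

Mainline income levy:
  $437,000 × 8% = $34,960
  $133,000 × 20% = $26,600
  $29,300 × 28% = $8,204
  → $69,764
  Less rehabilitation credit $64,000 → $5,764

Excess of supplementary minimum tax over mainline income levy: $224,800 − $5,764 = $219,036.

$219,036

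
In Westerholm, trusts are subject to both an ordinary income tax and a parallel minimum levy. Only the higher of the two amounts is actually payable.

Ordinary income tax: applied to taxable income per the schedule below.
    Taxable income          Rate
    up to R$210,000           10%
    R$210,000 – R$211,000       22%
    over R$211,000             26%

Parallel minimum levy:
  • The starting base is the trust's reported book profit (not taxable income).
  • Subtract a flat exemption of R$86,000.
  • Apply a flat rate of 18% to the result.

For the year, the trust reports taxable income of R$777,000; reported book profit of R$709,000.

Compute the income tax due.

Ordinary income tax:
  R$210,000 × 10% = R$21,000
  R$1,000 × 22% = R$220
  R$566,000 × 26% = R$147,160
  → R$168,380

Parallel minimum levy:
  Base (reported book profit): R$709,000
  Less exemption R$86,000 → base R$623,000
  R$623,000 × 18% = R$112,140

R$168,380 > R$112,140, so the ordinary income tax governs.

R$168,380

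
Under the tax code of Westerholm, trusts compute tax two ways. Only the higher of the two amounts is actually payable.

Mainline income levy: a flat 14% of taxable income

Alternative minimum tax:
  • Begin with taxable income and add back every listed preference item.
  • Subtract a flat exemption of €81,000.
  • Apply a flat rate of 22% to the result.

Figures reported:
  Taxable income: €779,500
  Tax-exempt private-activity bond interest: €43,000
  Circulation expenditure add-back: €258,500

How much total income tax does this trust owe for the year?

€220,000

Alternative minimum tax:
  Adjusted income: €779,500 + €43,000 + €258,500 = €1,081,000
  Less exemption €81,000 → base €1,000,000
  €1,000,000 × 22% = €220,000

Mainline income levy:
  €779,500 × 14% = €109,130

€220,000 > €109,130, so the alternative minimum tax is the binding amount.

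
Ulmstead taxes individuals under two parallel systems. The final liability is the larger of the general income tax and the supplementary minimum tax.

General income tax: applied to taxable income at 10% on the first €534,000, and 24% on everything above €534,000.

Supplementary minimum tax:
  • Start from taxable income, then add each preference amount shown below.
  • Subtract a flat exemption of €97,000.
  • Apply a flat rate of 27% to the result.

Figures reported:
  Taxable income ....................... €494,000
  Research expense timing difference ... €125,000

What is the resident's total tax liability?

€140,940

General income tax:
  €494,000 × 10% = €49,400

Supplementary minimum tax:
  Adjusted income: €494,000 + €125,000 = €619,000
  Less exemption €97,000 → base €522,000
  €522,000 × 27% = €140,940

€140,940 > €49,400, so the supplementary minimum tax is the binding amount.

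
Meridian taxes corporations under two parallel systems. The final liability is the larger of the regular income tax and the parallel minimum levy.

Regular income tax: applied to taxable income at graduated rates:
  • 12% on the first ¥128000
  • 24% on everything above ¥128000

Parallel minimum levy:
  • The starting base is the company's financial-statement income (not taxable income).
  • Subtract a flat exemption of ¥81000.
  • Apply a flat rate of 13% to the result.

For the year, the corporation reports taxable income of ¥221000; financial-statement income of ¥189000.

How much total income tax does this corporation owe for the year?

Regular income tax:
  ¥128000 × 12% = ¥15360
  ¥93000 × 24% = ¥22320
  → ¥37680

Parallel minimum levy:
  Base (financial-statement income): ¥189000
  Less exemption ¥81000 → base ¥108000
  ¥108000 × 13% = ¥14040

¥37680 > ¥14040, so the regular income tax governs.

¥37680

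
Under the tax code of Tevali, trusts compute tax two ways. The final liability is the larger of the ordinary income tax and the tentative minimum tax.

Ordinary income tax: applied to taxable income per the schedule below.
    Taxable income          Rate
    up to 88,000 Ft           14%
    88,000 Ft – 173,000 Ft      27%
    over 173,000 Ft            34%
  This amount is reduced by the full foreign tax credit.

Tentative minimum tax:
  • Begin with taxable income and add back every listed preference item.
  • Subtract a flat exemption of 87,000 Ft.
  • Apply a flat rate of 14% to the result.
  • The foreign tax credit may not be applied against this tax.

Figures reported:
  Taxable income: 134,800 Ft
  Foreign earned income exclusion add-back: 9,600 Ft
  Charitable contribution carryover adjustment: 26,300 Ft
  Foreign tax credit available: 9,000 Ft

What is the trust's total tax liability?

Tentative minimum tax:
  Adjusted income: 134,800 Ft + 9,600 Ft + 26,300 Ft = 170,700 Ft
  Less exemption 87,000 Ft → base 83,700 Ft
  83,700 Ft × 14% = 11,718 Ft

Ordinary income tax:
  88,000 Ft × 14% = 12,320 Ft
  46,800 Ft × 27% = 12,636 Ft
  → 24,956 Ft
  Less foreign tax credit 9,000 Ft → 15,956 Ft

15,956 Ft > 11,718 Ft, so the ordinary income tax governs.

15,956 Ft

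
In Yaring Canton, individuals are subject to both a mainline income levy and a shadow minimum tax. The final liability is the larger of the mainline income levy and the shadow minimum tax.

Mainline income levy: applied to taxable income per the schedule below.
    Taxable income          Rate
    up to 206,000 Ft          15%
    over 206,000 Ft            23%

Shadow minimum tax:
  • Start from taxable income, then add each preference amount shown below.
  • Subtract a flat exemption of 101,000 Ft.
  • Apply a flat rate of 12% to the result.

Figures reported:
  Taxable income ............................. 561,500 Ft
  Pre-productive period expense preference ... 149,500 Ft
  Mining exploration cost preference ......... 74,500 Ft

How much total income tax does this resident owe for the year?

Shadow minimum tax:
  Adjusted income: 561,500 Ft + 149,500 Ft + 74,500 Ft = 785,500 Ft
  Less exemption 101,000 Ft → base 684,500 Ft
  684,500 Ft × 12% = 82,140 Ft

Mainline income levy:
  206,000 Ft × 15% = 30,900 Ft
  355,500 Ft × 23% = 81,765 Ft
  → 112,665 Ft

112,665 Ft > 82,140 Ft, so the mainline income levy governs.

112,665 Ft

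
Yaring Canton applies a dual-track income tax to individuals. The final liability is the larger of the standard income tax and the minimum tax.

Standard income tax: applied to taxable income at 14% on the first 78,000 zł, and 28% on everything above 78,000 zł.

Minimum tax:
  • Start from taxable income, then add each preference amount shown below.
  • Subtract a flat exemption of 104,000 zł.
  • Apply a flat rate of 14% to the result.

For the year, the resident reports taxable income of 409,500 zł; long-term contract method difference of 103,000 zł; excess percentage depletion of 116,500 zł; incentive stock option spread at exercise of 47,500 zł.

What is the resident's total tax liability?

103,740 zł

Minimum tax:
  Adjusted income: 409,500 zł + 103,000 zł + 116,500 zł + 47,500 zł = 676,500 zł
  Less exemption 104,000 zł → base 572,500 zł
  572,500 zł × 14% = 80,150 zł

Standard income tax:
  78,000 zł × 14% = 10,920 zł
  331,500 zł × 28% = 92,820 zł
  → 103,740 zł

103,740 zł > 80,150 zł, so the standard income tax governs.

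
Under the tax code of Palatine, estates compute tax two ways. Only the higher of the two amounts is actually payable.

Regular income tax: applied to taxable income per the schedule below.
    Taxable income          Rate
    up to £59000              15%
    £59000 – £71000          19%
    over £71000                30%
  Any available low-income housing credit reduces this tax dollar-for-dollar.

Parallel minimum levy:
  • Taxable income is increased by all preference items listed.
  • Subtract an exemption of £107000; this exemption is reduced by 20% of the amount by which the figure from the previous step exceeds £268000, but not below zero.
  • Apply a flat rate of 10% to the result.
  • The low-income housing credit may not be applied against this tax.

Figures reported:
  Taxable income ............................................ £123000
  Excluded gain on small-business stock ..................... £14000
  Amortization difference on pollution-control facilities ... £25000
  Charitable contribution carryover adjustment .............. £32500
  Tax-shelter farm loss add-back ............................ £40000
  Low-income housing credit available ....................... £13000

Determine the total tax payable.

Parallel minimum levy:
  Adjusted income: £123000 + £14000 + £25000 + £32500 + £40000 = £234500
  Exemption: £234500 ≤ £268000, so full £107000 applies
  Base: £234500 − £107000 = £127500
  £127500 × 10% = £12750

Regular income tax:
  £59000 × 15% = £8850
  £12000 × 19% = £2280
  £52000 × 30% = £15600
  → £26730
  Less low-income housing credit £13000 → £13730

£13730 > £12750, so the regular income tax governs.

£13730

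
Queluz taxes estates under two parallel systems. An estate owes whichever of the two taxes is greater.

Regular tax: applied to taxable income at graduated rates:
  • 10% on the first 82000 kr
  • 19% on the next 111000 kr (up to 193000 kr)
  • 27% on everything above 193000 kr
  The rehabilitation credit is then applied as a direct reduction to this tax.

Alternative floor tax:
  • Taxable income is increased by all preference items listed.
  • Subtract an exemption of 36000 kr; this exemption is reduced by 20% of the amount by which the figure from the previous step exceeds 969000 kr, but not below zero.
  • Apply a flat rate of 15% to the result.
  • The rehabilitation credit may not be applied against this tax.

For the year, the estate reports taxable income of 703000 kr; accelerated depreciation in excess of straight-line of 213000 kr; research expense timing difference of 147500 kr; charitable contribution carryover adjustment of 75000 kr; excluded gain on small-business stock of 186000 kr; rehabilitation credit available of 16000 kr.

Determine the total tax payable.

198675 kr

Regular tax:
  82000 kr × 10% = 8200 kr
  111000 kr × 19% = 21090 kr
  510000 kr × 27% = 137700 kr
  → 166990 kr
  Less rehabilitation credit 16000 kr → 150990 kr

Alternative floor tax:
  Adjusted income: 703000 kr + 213000 kr + 147500 kr + 75000 kr + 186000 kr = 1324500 kr
  Exemption: 20% × (1324500 kr − 969000 kr) = 71100 kr ≥ 36000 kr, so the exemption is fully phased out
  Base: 1324500 kr − 0 kr = 1324500 kr
  1324500 kr × 15% = 198675 kr

198675 kr > 150990 kr, so the alternative floor tax is the binding amount.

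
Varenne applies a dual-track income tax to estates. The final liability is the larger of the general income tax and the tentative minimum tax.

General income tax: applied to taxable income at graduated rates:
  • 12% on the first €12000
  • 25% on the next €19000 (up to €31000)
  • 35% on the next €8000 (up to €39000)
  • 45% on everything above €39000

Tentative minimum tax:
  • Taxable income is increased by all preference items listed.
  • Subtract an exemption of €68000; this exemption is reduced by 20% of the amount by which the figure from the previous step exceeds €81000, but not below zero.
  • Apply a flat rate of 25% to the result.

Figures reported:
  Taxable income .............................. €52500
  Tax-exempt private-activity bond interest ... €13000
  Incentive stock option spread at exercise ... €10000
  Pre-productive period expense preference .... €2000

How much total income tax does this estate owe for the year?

General income tax:
  €12000 × 12% = €1440
  €19000 × 25% = €4750
  €8000 × 35% = €2800
  €13500 × 45% = €6075
  → €15065

Tentative minimum tax:
  Adjusted income: €52500 + €13000 + €10000 + €2000 = €77500
  Exemption: €77500 ≤ €81000, so full €68000 applies
  Base: €77500 − €68000 = €9500
  €9500 × 25% = €2375

€15065 > €2375, so the general income tax governs.

€15065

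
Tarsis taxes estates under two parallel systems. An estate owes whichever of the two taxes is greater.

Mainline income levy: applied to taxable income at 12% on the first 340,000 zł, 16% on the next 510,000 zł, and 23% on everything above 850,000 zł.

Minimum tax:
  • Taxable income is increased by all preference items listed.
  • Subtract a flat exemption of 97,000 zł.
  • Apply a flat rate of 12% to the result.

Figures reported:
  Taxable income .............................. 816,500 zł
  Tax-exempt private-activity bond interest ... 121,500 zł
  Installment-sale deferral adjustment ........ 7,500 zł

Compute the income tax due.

117,040 zł

Mainline income levy:
  340,000 zł × 12% = 40,800 zł
  476,500 zł × 16% = 76,240 zł
  → 117,040 zł

Minimum tax:
  Adjusted income: 816,500 zł + 121,500 zł + 7,500 zł = 945,500 zł
  Less exemption 97,000 zł → base 848,500 zł
  848,500 zł × 12% = 101,820 zł

117,040 zł > 101,820 zł, so the mainline income levy governs.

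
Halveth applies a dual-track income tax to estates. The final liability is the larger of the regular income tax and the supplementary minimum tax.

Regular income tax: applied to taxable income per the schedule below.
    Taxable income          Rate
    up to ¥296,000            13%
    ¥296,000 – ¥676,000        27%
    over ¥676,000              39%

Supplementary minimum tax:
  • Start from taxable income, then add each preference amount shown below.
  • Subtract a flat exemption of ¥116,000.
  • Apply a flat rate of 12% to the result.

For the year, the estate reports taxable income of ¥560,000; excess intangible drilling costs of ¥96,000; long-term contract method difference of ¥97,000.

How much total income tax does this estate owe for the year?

Regular income tax:
  ¥296,000 × 13% = ¥38,480
  ¥264,000 × 27% = ¥71,280
  → ¥109,760

Supplementary minimum tax:
  Adjusted income: ¥560,000 + ¥96,000 + ¥97,000 = ¥753,000
  Less exemption ¥116,000 → base ¥637,000
  ¥637,000 × 12% = ¥76,440

¥109,760 > ¥76,440, so the regular income tax governs.

¥109,760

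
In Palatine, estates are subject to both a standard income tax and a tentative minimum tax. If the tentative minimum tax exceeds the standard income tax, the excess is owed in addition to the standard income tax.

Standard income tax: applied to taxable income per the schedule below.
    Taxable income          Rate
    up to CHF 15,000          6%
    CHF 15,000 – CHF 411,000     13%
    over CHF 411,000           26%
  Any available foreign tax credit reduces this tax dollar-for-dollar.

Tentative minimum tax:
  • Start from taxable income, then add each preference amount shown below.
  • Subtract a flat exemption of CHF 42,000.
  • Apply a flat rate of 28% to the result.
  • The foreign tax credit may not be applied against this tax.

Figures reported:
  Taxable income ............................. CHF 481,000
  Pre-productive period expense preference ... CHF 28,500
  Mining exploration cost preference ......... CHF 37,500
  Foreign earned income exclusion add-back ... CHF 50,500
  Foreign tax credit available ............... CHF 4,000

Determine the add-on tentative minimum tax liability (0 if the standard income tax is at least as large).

CHF 88,960

Standard income tax:
  CHF 15,000 × 6% = CHF 900
  CHF 396,000 × 13% = CHF 51,480
  CHF 70,000 × 26% = CHF 18,200
  → CHF 70,580
  Less foreign tax credit CHF 4,000 → CHF 66,580

Tentative minimum tax:
  Adjusted income: CHF 481,000 + CHF 28,500 + CHF 37,500 + CHF 50,500 = CHF 597,500
  Less exemption CHF 42,000 → base CHF 555,500
  CHF 555,500 × 28% = CHF 155,540

Excess of tentative minimum tax over standard income tax: CHF 155,540 − CHF 66,580 = CHF 88,960.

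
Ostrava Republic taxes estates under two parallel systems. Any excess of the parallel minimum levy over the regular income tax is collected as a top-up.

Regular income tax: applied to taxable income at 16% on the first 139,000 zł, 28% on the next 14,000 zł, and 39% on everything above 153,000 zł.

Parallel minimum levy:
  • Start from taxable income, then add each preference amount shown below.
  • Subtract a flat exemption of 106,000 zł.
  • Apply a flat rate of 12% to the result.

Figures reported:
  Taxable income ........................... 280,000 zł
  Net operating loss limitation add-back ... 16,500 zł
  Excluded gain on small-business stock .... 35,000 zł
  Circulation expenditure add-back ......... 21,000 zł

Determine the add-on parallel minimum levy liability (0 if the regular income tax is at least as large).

0 zł

Parallel minimum levy:
  Adjusted income: 280,000 zł + 16,500 zł + 35,000 zł + 21,000 zł = 352,500 zł
  Less exemption 106,000 zł → base 246,500 zł
  246,500 zł × 12% = 29,580 zł

Regular income tax:
  139,000 zł × 16% = 22,240 zł
  14,000 zł × 28% = 3,920 zł
  127,000 zł × 39% = 49,530 zł
  → 75,690 zł

29,580 zł ≤ 75,690 zł, so no add-on is due.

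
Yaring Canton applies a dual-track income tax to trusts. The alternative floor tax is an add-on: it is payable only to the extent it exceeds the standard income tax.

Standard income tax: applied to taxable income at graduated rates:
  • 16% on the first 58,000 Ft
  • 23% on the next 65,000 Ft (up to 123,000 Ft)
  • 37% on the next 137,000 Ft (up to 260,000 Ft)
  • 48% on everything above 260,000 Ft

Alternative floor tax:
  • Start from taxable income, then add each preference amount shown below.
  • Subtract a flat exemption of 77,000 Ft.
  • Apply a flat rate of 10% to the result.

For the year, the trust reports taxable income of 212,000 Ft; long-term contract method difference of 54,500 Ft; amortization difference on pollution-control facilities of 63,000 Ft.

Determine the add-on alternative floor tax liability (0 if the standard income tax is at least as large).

Alternative floor tax:
  Adjusted income: 212,000 Ft + 54,500 Ft + 63,000 Ft = 329,500 Ft
  Less exemption 77,000 Ft → base 252,500 Ft
  252,500 Ft × 10% = 25,250 Ft

Standard income tax:
  58,000 Ft × 16% = 9,280 Ft
  65,000 Ft × 23% = 14,950 Ft
  89,000 Ft × 37% = 32,930 Ft
  → 57,160 Ft

25,250 Ft ≤ 57,160 Ft, so no add-on is due.

0 Ft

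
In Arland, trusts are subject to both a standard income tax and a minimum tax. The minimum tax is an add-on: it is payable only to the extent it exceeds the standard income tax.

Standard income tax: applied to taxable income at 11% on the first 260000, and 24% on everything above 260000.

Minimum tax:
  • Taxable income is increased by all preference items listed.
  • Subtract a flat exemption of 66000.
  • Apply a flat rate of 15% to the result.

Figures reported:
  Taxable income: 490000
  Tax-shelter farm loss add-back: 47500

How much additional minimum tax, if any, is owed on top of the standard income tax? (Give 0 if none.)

0

Minimum tax:
  Adjusted income: 490000 + 47500 = 537500
  Less exemption 66000 → base 471500
  471500 × 15% = 70725

Standard income tax:
  260000 × 11% = 28600
  230000 × 24% = 55200
  → 83800

70725 ≤ 83800, so no add-on is due.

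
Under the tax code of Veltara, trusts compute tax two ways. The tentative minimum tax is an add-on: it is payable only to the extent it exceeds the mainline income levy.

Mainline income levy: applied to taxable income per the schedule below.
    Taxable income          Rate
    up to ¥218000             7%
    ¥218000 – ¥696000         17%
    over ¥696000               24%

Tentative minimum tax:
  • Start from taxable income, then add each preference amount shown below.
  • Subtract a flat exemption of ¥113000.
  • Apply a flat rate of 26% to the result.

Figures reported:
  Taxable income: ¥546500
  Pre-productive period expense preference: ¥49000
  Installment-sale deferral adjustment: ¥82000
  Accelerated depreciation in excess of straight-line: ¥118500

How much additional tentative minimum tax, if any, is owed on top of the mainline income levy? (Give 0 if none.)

Tentative minimum tax:
  Adjusted income: ¥546500 + ¥49000 + ¥82000 + ¥118500 = ¥796000
  Less exemption ¥113000 → base ¥683000
  ¥683000 × 26% = ¥177580

Mainline income levy:
  ¥218000 × 7% = ¥15260
  ¥328500 × 17% = ¥55845
  → ¥71105

Excess of tentative minimum tax over mainline income levy: ¥177580 − ¥71105 = ¥106475.

¥106475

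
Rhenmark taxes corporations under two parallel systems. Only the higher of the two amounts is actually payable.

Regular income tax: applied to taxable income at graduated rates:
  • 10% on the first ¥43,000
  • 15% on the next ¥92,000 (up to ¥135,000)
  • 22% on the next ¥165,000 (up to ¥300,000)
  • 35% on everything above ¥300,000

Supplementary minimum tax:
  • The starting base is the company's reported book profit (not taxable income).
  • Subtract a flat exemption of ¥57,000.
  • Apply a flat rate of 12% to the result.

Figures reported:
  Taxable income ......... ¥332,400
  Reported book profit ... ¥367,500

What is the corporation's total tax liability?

Supplementary minimum tax:
  Base (reported book profit): ¥367,500
  Less exemption ¥57,000 → base ¥310,500
  ¥310,500 × 12% = ¥37,260

Regular income tax:
  ¥43,000 × 10% = ¥4,300
  ¥92,000 × 15% = ¥13,800
  ¥165,000 × 22% = ¥36,300
  ¥32,400 × 35% = ¥11,340
  → ¥65,740

¥65,740 > ¥37,260, so the regular income tax governs.

¥65,740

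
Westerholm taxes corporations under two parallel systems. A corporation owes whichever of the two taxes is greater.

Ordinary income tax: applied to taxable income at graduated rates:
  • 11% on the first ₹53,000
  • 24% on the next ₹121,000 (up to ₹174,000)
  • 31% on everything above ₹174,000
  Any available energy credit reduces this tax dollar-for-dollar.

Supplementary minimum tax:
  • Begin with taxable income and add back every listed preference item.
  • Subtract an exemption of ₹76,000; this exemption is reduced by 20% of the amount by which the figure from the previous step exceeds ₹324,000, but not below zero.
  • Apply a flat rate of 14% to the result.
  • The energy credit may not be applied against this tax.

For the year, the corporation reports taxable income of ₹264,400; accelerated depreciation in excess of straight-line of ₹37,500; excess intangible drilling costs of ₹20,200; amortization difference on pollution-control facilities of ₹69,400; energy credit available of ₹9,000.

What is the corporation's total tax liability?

₹53,894

Supplementary minimum tax:
  Adjusted income: ₹264,400 + ₹37,500 + ₹20,200 + ₹69,400 = ₹391,500
  Exemption: ₹76,000 − 20% × (₹391,500 − ₹324,000) = ₹76,000 − ₹13,500 = ₹62,500
  Base: ₹391,500 − ₹62,500 = ₹329,000
  ₹329,000 × 14% = ₹46,060

Ordinary income tax:
  ₹53,000 × 11% = ₹5,830
  ₹121,000 × 24% = ₹29,040
  ₹90,400 × 31% = ₹28,024
  → ₹62,894
  Less energy credit ₹9,000 → ₹53,894

₹53,894 > ₹46,060, so the ordinary income tax governs.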